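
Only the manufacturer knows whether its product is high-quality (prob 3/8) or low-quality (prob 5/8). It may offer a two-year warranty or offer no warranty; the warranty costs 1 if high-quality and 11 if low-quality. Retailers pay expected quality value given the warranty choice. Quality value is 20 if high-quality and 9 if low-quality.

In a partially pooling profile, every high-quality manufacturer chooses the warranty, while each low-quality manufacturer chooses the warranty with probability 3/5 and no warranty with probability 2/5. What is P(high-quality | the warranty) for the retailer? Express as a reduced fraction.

P(the warranty) = (3/8)·1 + (5/8)·(3/5) = 3/4.
By Bayes' rule, P(high-quality | the warranty) = (3/8) / (3/4) = 1/2.

1/2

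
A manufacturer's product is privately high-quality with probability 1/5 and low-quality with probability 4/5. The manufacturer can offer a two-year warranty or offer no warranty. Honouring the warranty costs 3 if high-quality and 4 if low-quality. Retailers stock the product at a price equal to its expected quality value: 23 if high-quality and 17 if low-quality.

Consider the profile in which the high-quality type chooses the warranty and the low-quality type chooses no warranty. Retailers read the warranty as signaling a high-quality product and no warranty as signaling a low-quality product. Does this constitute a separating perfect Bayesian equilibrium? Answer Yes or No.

Under these beliefs, the warranty earns price 23 and no warranty earns price 17.
high-quality: the warranty nets 23 − 3 = 20; no warranty nets 17. high-quality prefers the warranty.
low-quality: the warranty nets 23 − 4 = 19; no warranty nets 17. low-quality would deviate to the warranty.
low-quality has a profitable deviation, so the profile is not an equilibrium.

No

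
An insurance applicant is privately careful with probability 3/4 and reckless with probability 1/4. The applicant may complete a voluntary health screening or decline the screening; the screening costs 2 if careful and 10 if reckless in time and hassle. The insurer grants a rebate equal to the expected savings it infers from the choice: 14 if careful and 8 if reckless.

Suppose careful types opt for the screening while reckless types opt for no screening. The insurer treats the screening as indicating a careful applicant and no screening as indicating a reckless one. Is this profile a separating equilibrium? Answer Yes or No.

Under these beliefs, the screening earns rebate 14 and no screening earns rebate 8.
careful: the screening nets 14 − 2 = 12; no screening nets 8. careful prefers the screening.
reckless: the screening nets 14 − 10 = 4; no screening nets 8. reckless prefers no screening.
Neither type deviates, so the separating profile is an equilibrium.

Yes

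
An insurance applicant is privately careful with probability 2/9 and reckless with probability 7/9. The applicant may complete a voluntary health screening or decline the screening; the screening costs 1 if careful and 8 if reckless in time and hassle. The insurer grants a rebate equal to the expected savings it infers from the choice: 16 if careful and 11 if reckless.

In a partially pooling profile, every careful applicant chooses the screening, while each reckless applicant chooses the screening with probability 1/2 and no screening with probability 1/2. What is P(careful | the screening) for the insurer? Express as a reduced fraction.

P(the screening) = (2/9)·1 + (7/9)·(1/2) = 11/18.
By Bayes' rule, P(careful | the screening) = (2/9) / (11/18) = 4/11.

4/11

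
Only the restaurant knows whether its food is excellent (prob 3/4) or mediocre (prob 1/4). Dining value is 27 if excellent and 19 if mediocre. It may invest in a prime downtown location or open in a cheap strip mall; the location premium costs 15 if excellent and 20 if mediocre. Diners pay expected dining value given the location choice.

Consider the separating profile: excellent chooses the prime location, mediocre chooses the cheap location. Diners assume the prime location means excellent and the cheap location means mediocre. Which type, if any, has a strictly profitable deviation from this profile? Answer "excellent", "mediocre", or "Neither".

The prime location pays 27; the cheap location pays 19.
excellent: assigned the prime location, nets 27 − 15 = 12; deviating to the cheap location nets 19.
mediocre: assigned the cheap location, nets 19; deviating to the prime location nets 27 − 20 = 7.
The excellent type gains 7 by deviating.

excellent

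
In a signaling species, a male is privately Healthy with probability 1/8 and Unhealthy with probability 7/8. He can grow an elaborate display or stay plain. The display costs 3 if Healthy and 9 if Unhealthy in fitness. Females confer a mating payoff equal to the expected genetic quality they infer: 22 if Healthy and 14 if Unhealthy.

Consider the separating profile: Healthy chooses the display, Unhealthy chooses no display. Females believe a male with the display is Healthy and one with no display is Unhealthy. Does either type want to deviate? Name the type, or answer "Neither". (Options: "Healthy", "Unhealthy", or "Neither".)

Neither

The display pays 22; no display pays 14.
Healthy: assigned the display, nets 22 − 3 = 19; deviating to no display nets 14.
Unhealthy: assigned no display, nets 14; deviating to the display nets 22 − 9 = 13.
Both types strictly prefer their assigned action; no profitable deviation.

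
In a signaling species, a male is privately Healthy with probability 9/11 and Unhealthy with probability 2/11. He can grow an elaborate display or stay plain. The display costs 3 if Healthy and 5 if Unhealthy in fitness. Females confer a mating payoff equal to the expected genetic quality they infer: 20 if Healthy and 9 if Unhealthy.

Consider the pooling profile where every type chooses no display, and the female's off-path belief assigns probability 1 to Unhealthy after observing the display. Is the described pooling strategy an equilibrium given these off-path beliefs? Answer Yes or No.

On path, the female holds the prior and pays 9/11·20 + 2/11·9 = 18. Off path (the display), believing Unhealthy, it pays 9.
Healthy: no display nets 18; the display nets 9 − 3 = 6. Healthy stays.
Unhealthy: no display nets 18; the display nets 9 − 5 = 4. Unhealthy stays.
No type deviates, so pooling is sustained.

Yes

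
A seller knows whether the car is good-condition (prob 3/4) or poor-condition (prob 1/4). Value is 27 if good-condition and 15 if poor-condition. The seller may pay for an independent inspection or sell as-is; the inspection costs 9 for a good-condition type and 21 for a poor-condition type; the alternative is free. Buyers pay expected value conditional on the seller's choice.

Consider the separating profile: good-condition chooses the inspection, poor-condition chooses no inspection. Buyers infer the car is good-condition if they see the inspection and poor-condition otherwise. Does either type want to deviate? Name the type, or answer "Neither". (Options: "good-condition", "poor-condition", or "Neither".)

The inspection pays 27; no inspection pays 15.
good-condition: assigned the inspection, nets 27 − 9 = 18; deviating to no inspection nets 15.
poor-condition: assigned no inspection, nets 15; deviating to the inspection nets 27 − 21 = 6.
Both types strictly prefer their assigned action; no profitable deviation.

Neither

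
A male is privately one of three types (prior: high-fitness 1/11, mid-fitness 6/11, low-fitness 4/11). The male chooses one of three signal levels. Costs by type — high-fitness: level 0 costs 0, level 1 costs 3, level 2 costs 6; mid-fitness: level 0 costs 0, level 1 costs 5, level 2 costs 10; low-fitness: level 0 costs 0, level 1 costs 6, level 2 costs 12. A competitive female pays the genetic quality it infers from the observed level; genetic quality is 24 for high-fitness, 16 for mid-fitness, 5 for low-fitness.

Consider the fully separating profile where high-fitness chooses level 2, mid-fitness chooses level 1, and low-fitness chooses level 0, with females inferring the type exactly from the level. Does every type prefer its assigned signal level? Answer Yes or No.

Separating mating payoffs: level 2 → 24, level 1 → 16, level 0 → 5.
high-fitness (assigned level 2): level 0: 5 − 0 = 5; level 1: 16 − 3 = 13; level 2: 24 − 6 = 18. high-fitness stays.
mid-fitness (assigned level 1): level 0: 5 − 0 = 5; level 1: 16 − 5 = 11; level 2: 24 − 10 = 14. mid-fitness prefers level 2.
low-fitness (assigned level 0): level 0: 5 − 0 = 5; level 1: 16 − 6 = 10; level 2: 24 − 12 = 12. low-fitness prefers level 2.
At least one type deviates; the separating profile fails.

No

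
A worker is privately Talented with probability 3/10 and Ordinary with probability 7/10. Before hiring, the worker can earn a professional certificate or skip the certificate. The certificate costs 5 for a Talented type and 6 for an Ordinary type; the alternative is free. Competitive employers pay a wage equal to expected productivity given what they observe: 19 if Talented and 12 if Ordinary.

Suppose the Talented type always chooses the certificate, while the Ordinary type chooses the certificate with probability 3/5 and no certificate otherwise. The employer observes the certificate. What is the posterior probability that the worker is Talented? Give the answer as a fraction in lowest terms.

P(the certificate) = (3/10)·1 + (7/10)·(3/5) = 18/25.
By Bayes' rule, P(Talented | the certificate) = (3/10) / (18/25) = 5/12.

5/12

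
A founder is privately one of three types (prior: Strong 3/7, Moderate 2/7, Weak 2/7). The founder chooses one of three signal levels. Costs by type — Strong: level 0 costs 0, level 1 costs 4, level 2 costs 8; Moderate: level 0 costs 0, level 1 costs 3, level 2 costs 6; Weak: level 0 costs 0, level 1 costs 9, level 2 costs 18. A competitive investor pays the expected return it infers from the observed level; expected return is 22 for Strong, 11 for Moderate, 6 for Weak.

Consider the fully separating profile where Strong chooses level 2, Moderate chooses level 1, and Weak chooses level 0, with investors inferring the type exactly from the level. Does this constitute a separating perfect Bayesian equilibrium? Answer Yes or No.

No

Separating valuations: level 2 → 22, level 1 → 11, level 0 → 6.
Strong (assigned level 2): level 0: 6 − 0 = 6; level 1: 11 − 4 = 7; level 2: 22 − 8 = 14. Strong stays.
Moderate (assigned level 1): level 0: 6 − 0 = 6; level 1: 11 − 3 = 8; level 2: 22 − 6 = 16. Moderate prefers level 2.
Weak (assigned level 0): level 0: 6 − 0 = 6; level 1: 11 − 9 = 2; level 2: 22 − 18 = 4. Weak stays.
At least one type deviates; the separating profile fails.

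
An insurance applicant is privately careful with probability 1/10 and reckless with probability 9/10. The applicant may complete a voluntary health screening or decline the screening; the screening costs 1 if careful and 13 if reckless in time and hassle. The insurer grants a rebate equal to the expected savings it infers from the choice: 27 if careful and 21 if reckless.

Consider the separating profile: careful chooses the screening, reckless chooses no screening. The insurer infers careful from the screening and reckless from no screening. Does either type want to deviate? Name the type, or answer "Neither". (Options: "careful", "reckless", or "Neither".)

The screening pays 27; no screening pays 21.
careful: assigned the screening, nets 27 − 1 = 26; deviating to no screening nets 21.
reckless: assigned no screening, nets 21; deviating to the screening nets 27 − 13 = 14.
Both types strictly prefer their assigned action; no profitable deviation.

Neither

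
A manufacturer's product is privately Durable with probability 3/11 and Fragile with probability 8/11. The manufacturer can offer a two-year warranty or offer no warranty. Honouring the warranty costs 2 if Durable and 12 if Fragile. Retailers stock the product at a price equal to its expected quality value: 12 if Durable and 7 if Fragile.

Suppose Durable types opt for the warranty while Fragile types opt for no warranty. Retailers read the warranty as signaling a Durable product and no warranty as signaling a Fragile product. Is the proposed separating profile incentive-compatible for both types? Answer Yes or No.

Yes

Under these beliefs, the warranty earns price 12 and no warranty earns price 7.
Durable: the warranty nets 12 − 2 = 10; no warranty nets 7. Durable prefers the warranty.
Fragile: the warranty nets 12 − 12 = 0; no warranty nets 7. Fragile prefers no warranty.
Neither type deviates, so the separating profile is an equilibrium.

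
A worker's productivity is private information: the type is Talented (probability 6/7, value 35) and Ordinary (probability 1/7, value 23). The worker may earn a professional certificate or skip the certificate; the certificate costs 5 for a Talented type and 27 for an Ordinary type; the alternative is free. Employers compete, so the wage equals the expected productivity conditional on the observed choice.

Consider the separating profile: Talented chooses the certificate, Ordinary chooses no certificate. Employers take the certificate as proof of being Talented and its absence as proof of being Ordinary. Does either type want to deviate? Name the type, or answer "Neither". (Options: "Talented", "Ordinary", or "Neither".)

The certificate pays 35; no certificate pays 23.
Talented: assigned the certificate, nets 35 − 5 = 30; deviating to no certificate nets 23.
Ordinary: assigned no certificate, nets 23; deviating to the certificate nets 35 − 27 = 8.
Both types strictly prefer their assigned action; no profitable deviation.

Neither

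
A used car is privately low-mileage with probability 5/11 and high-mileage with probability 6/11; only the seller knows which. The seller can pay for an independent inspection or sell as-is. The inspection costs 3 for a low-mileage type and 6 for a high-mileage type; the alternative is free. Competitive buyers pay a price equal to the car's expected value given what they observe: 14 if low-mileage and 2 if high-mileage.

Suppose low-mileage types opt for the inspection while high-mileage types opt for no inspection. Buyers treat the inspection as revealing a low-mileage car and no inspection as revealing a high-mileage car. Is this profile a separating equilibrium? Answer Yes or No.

Under these beliefs, the inspection earns price 14 and no inspection earns price 2.
low-mileage: the inspection nets 14 − 3 = 11; no inspection nets 2. low-mileage prefers the inspection.
high-mileage: the inspection nets 14 − 6 = 8; no inspection nets 2. high-mileage would deviate to the inspection.
high-mileage has a profitable deviation, so the profile is not an equilibrium.

No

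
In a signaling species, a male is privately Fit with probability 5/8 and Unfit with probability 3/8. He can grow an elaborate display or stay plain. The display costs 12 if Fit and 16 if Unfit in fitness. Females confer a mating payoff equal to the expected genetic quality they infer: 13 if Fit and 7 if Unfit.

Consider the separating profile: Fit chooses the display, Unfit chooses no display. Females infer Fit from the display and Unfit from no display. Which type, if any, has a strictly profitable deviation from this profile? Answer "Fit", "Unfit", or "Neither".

Fit

The display pays 13; no display pays 7.
Fit: assigned the display, nets 13 − 12 = 1; deviating to no display nets 7.
Unfit: assigned no display, nets 7; deviating to the display nets 13 − 16 = -3.
The Fit type gains 6 by deviating.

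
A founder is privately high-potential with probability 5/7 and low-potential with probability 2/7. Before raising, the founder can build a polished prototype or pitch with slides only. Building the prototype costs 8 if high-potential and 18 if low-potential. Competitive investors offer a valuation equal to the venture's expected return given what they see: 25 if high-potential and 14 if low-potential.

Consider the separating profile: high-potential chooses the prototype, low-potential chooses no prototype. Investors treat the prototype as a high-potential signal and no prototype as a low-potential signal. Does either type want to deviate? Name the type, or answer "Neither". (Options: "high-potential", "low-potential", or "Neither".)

The prototype pays 25; no prototype pays 14.
high-potential: assigned the prototype, nets 25 − 8 = 17; deviating to no prototype nets 14.
low-potential: assigned no prototype, nets 14; deviating to the prototype nets 25 − 18 = 7.
Both types strictly prefer their assigned action; no profitable deviation.

Neither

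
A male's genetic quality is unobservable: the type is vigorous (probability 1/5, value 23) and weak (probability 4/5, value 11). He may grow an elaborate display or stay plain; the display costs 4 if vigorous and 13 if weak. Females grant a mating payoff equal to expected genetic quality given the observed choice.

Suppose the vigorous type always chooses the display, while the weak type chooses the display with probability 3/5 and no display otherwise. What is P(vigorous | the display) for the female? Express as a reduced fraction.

5/17

P(the display) = (1/5)·1 + (4/5)·(3/5) = 17/25.
By Bayes' rule, P(vigorous | the display) = (1/5) / (17/25) = 5/17.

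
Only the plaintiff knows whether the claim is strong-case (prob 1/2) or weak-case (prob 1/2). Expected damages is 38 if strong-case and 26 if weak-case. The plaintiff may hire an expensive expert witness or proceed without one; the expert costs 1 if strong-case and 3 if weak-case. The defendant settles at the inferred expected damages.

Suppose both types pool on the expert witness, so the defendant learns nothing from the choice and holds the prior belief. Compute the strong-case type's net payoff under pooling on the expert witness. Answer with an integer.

31

Pooled settlement = 1/2·38 + 1/2·26 = 32.
strong-case pays cost 1 for the expert witness, so net payoff = 32 − 1 = 31.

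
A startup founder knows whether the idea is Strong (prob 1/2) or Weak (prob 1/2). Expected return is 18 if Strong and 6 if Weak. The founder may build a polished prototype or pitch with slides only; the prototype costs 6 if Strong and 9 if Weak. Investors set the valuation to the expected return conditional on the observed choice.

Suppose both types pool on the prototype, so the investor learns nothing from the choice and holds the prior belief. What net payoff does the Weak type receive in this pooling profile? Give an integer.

Pooled valuation = 1/2·18 + 1/2·6 = 12.
Weak pays cost 9 for the prototype, so net payoff = 12 − 9 = 3.

3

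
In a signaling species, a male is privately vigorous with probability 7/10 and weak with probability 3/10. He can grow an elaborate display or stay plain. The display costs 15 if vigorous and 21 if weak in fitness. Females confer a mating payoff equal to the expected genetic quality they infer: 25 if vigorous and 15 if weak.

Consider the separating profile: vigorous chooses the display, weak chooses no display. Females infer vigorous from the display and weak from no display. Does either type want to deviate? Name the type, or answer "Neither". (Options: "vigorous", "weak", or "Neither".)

The display pays 25; no display pays 15.
vigorous: assigned the display, nets 25 − 15 = 10; deviating to no display nets 15.
weak: assigned no display, nets 15; deviating to the display nets 25 − 21 = 4.
The vigorous type gains 5 by deviating.

vigorous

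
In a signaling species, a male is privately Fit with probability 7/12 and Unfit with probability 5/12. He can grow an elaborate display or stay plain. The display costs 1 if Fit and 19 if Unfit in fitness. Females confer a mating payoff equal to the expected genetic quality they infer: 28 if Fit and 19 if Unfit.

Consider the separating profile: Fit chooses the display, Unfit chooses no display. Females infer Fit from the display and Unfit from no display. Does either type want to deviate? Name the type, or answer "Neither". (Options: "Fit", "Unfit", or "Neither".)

Neither

The display pays 28; no display pays 19.
Fit: assigned the display, nets 28 − 1 = 27; deviating to no display nets 19.
Unfit: assigned no display, nets 19; deviating to the display nets 28 − 19 = 9.
Both types strictly prefer their assigned action; no profitable deviation.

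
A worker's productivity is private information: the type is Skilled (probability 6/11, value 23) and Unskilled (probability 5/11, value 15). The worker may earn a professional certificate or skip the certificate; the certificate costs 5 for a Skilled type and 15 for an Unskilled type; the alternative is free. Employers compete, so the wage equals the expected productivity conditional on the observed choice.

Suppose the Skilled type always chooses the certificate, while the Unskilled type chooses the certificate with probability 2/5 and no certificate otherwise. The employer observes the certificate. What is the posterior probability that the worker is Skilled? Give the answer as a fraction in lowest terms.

3/4

P(the certificate) = (6/11)·1 + (5/11)·(2/5) = 8/11.
By Bayes' rule, P(Skilled | the certificate) = (6/11) / (8/11) = 3/4.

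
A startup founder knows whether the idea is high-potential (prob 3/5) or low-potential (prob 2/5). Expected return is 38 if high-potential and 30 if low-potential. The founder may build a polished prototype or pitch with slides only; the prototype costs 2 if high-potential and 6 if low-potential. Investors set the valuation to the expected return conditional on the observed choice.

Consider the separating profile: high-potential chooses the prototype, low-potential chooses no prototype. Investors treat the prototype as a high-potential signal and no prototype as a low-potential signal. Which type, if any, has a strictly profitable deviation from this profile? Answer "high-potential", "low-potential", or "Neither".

The prototype pays 38; no prototype pays 30.
high-potential: assigned the prototype, nets 38 − 2 = 36; deviating to no prototype nets 30.
low-potential: assigned no prototype, nets 30; deviating to the prototype nets 38 − 6 = 32.
The low-potential type gains 2 by deviating.

low-potential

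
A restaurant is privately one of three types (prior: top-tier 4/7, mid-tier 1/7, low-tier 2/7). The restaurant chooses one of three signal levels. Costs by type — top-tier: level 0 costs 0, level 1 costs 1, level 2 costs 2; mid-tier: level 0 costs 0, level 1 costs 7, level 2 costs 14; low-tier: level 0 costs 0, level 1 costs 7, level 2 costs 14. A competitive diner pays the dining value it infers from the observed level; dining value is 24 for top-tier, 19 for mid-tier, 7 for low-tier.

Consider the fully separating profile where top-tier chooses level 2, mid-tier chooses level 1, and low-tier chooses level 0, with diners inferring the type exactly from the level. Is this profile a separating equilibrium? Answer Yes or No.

No

Separating price premiums: level 2 → 24, level 1 → 19, level 0 → 7.
top-tier (assigned level 2): level 0: 7 − 0 = 7; level 1: 19 − 1 = 18; level 2: 24 − 2 = 22. top-tier stays.
mid-tier (assigned level 1): level 0: 7 − 0 = 7; level 1: 19 − 7 = 12; level 2: 24 − 14 = 10. mid-tier stays.
low-tier (assigned level 0): level 0: 7 − 0 = 7; level 1: 19 − 7 = 12; level 2: 24 − 14 = 10. low-tier prefers level 1.
At least one type deviates; the separating profile fails.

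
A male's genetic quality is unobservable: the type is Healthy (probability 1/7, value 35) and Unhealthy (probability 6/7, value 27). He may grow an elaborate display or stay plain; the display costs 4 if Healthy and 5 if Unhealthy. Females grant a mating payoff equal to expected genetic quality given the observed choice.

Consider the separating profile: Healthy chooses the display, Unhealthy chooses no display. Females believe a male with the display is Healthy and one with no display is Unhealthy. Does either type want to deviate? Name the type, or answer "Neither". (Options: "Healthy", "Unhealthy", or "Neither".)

Unhealthy

The display pays 35; no display pays 27.
Healthy: assigned the display, nets 35 − 4 = 31; deviating to no display nets 27.
Unhealthy: assigned no display, nets 27; deviating to the display nets 35 − 5 = 30.
The Unhealthy type gains 3 by deviating.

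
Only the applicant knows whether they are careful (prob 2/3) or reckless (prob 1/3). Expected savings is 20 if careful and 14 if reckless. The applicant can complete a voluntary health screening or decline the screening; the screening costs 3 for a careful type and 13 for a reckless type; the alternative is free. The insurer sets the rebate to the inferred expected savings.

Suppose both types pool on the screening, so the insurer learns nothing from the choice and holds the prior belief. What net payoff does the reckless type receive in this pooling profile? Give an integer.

Pooled rebate = 2/3·20 + 1/3·14 = 18.
reckless pays cost 13 for the screening, so net payoff = 18 − 13 = 5.

5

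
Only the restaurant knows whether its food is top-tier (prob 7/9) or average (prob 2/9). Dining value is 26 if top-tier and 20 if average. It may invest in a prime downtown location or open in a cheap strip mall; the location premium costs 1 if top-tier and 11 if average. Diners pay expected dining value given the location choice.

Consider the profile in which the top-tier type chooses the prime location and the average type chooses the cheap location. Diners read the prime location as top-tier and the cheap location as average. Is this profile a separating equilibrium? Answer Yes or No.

Yes

Under these beliefs, the prime location earns price premium 26 and the cheap location earns price premium 20.
top-tier: the prime location nets 26 − 1 = 25; the cheap location nets 20. top-tier prefers the prime location.
average: the prime location nets 26 − 11 = 15; the cheap location nets 20. average prefers the cheap location.
Neither type deviates, so the separating profile is an equilibrium.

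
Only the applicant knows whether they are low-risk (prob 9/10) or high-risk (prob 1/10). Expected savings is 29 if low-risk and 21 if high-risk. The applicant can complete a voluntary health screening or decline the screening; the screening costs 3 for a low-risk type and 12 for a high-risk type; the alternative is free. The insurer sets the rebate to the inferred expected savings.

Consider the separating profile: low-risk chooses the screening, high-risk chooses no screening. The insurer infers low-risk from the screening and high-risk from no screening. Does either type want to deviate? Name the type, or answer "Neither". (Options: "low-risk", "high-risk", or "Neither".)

Neither

The screening pays 29; no screening pays 21.
low-risk: assigned the screening, nets 29 − 3 = 26; deviating to no screening nets 21.
high-risk: assigned no screening, nets 21; deviating to the screening nets 29 − 12 = 17.
Both types strictly prefer their assigned action; no profitable deviation.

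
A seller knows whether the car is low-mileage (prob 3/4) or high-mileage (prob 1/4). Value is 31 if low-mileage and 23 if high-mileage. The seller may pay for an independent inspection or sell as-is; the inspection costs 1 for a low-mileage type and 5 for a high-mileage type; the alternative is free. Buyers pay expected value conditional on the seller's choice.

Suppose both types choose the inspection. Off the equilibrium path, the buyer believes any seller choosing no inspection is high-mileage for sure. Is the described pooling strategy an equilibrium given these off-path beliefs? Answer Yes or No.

Yes

On path, the buyer holds the prior and pays 3/4·31 + 1/4·23 = 29. Off path (no inspection), believing high-mileage, it pays 23.
low-mileage: the inspection nets 29 − 1 = 28; no inspection nets 23. low-mileage stays.
high-mileage: the inspection nets 29 − 5 = 24; no inspection nets 23. high-mileage stays.
No type deviates, so pooling is sustained.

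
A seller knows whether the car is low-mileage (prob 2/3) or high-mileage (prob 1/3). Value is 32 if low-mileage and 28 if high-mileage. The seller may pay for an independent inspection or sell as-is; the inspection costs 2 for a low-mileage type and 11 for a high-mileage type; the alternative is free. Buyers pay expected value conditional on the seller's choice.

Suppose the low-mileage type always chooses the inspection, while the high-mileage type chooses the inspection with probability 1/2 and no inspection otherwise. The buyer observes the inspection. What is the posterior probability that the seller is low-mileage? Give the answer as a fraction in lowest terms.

4/5

P(the inspection) = (2/3)·1 + (1/3)·(1/2) = 5/6.
By Bayes' rule, P(low-mileage | the inspection) = (2/3) / (5/6) = 4/5.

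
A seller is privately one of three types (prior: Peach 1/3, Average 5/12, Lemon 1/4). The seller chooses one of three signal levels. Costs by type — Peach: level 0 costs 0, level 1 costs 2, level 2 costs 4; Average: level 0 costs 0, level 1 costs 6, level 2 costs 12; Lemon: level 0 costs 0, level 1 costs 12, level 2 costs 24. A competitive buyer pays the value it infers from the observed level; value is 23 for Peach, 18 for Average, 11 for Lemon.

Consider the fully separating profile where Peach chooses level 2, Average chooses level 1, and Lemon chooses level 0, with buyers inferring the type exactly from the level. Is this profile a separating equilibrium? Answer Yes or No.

Yes

Separating prices: level 2 → 23, level 1 → 18, level 0 → 11.
Peach (assigned level 2): level 0: 11 − 0 = 11; level 1: 18 − 2 = 16; level 2: 23 − 4 = 19. Peach stays.
Average (assigned level 1): level 0: 11 − 0 = 11; level 1: 18 − 6 = 12; level 2: 23 − 12 = 11. Average stays.
Lemon (assigned level 0): level 0: 11 − 0 = 11; level 1: 18 − 12 = 6; level 2: 23 − 24 = -1. Lemon stays.
Every type prefers its assigned level; separation holds.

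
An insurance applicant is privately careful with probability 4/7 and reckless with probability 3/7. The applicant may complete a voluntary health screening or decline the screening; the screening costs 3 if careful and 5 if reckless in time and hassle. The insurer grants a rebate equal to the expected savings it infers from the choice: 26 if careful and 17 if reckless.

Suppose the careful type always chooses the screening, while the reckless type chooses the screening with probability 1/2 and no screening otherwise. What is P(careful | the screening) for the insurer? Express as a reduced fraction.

8/11

P(the screening) = (4/7)·1 + (3/7)·(1/2) = 11/14.
By Bayes' rule, P(careful | the screening) = (4/7) / (11/14) = 8/11.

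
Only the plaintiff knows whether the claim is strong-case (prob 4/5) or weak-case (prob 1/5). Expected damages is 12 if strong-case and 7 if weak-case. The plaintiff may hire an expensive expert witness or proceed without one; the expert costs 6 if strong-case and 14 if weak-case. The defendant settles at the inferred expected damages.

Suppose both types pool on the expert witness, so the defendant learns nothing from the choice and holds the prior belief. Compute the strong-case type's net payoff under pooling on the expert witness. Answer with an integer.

Pooled settlement = 4/5·12 + 1/5·7 = 11.
strong-case pays cost 6 for the expert witness, so net payoff = 11 − 6 = 5.

5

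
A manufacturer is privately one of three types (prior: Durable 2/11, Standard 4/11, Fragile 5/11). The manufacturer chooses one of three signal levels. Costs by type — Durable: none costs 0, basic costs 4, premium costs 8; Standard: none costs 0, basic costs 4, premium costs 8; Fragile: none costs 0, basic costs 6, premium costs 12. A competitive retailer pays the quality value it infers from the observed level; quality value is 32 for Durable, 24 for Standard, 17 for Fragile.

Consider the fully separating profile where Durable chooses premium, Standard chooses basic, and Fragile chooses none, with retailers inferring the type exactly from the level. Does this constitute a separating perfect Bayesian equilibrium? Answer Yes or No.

Separating prices: premium → 32, basic → 24, none → 17.
Durable (assigned premium): none: 17 − 0 = 17; basic: 24 − 4 = 20; premium: 32 − 8 = 24. Durable stays.
Standard (assigned basic): none: 17 − 0 = 17; basic: 24 − 4 = 20; premium: 32 − 8 = 24. Standard prefers premium.
Fragile (assigned none): none: 17 − 0 = 17; basic: 24 − 6 = 18; premium: 32 − 12 = 20. Fragile prefers premium.
At least one type deviates; the separating profile fails.

No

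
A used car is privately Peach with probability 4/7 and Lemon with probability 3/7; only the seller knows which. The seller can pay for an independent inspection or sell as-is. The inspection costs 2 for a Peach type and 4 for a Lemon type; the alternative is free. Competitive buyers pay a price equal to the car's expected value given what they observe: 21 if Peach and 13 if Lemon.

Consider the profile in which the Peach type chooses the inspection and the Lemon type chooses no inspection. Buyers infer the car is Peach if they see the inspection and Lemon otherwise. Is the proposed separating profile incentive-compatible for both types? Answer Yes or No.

Under these beliefs, the inspection earns price 21 and no inspection earns price 13.
Peach: the inspection nets 21 − 2 = 19; no inspection nets 13. Peach prefers the inspection.
Lemon: the inspection nets 21 − 4 = 17; no inspection nets 13. Lemon would deviate to the inspection.
Lemon has a profitable deviation, so the profile is not an equilibrium.

No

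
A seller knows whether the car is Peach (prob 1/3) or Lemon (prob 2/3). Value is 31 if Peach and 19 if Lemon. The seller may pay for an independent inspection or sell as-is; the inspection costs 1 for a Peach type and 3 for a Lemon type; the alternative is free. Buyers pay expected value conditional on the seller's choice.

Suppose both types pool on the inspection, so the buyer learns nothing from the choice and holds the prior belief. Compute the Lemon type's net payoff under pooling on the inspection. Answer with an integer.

Pooled price = 1/3·31 + 2/3·19 = 23.
Lemon pays cost 3 for the inspection, so net payoff = 23 − 3 = 20.

20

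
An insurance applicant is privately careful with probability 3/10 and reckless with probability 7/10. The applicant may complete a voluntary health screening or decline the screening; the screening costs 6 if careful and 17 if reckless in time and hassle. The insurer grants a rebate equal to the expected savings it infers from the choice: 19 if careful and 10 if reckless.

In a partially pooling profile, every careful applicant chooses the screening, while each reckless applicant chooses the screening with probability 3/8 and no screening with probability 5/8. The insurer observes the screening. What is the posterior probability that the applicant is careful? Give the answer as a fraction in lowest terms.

8/15

P(the screening) = (3/10)·1 + (7/10)·(3/8) = 9/16.
By Bayes' rule, P(careful | the screening) = (3/10) / (9/16) = 8/15.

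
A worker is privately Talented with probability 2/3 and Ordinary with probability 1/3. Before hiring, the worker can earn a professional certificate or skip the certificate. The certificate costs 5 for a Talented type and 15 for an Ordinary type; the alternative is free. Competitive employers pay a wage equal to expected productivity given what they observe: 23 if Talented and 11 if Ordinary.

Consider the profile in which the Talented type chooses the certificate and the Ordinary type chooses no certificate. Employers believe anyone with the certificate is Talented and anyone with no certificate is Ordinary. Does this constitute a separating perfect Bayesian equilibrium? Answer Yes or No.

Yes

Under these beliefs, the certificate earns wage 23 and no certificate earns wage 11.
Talented: the certificate nets 23 − 5 = 18; no certificate nets 11. Talented prefers the certificate.
Ordinary: the certificate nets 23 − 15 = 8; no certificate nets 11. Ordinary prefers no certificate.
Neither type deviates, so the separating profile is an equilibrium.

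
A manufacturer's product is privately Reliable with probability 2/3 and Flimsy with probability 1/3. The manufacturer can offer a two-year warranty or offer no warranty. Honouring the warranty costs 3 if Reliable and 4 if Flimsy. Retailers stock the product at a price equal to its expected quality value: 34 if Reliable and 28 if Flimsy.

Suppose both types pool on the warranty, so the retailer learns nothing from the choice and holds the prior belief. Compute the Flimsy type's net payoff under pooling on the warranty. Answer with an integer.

Pooled price = 2/3·34 + 1/3·28 = 32.
Flimsy pays cost 4 for the warranty, so net payoff = 32 − 4 = 28.

28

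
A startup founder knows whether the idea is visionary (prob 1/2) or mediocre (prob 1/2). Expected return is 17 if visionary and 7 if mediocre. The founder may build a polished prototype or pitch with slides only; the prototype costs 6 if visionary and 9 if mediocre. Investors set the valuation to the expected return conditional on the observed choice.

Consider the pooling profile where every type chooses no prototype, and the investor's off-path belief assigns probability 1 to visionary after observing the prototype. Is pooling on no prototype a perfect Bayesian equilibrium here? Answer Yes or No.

Yes

On path, the investor holds the prior and pays 1/2·17 + 1/2·7 = 12. Off path (the prototype), believing visionary, it pays 17.
visionary: no prototype nets 12; the prototype nets 17 − 6 = 11. visionary stays.
mediocre: no prototype nets 12; the prototype nets 17 − 9 = 8. mediocre stays.
No type deviates, so pooling is sustained.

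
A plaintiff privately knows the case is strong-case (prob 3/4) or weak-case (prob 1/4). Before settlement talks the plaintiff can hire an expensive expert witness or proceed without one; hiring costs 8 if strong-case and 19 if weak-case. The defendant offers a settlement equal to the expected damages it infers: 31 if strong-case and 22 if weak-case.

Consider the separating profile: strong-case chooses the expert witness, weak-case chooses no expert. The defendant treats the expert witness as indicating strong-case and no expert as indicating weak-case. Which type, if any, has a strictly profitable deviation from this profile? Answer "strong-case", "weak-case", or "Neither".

The expert witness pays 31; no expert pays 22.
strong-case: assigned the expert witness, nets 31 − 8 = 23; deviating to no expert nets 22.
weak-case: assigned no expert, nets 22; deviating to the expert witness nets 31 − 19 = 12.
Both types strictly prefer their assigned action; no profitable deviation.

Neither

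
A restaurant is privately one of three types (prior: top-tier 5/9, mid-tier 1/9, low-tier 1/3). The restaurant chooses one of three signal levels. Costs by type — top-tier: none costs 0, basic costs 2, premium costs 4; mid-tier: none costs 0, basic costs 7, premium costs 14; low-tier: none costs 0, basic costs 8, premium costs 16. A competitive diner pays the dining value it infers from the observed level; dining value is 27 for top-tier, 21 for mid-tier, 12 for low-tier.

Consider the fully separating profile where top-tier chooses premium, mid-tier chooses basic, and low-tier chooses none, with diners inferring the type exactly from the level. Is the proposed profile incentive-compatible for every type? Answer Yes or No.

Separating price premiums: premium → 27, basic → 21, none → 12.
top-tier (assigned premium): none: 12 − 0 = 12; basic: 21 − 2 = 19; premium: 27 − 4 = 23. top-tier stays.
mid-tier (assigned basic): none: 12 − 0 = 12; basic: 21 − 7 = 14; premium: 27 − 14 = 13. mid-tier stays.
low-tier (assigned none): none: 12 − 0 = 12; basic: 21 − 8 = 13; premium: 27 − 16 = 11. low-tier prefers basic.
At least one type deviates; the separating profile fails.

No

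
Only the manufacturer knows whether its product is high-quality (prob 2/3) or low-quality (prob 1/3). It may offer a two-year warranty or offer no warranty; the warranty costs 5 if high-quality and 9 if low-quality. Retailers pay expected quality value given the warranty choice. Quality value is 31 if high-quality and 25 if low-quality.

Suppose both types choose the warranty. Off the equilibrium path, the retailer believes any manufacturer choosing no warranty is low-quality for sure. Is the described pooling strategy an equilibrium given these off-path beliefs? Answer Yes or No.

On path, the retailer holds the prior and pays 2/3·31 + 1/3·25 = 29. Off path (no warranty), believing low-quality, it pays 25.
high-quality: the warranty nets 29 − 5 = 24; no warranty nets 25. high-quality would deviate.
low-quality: the warranty nets 29 − 9 = 20; no warranty nets 25. low-quality would deviate.
A type deviates, so pooling fails.

No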